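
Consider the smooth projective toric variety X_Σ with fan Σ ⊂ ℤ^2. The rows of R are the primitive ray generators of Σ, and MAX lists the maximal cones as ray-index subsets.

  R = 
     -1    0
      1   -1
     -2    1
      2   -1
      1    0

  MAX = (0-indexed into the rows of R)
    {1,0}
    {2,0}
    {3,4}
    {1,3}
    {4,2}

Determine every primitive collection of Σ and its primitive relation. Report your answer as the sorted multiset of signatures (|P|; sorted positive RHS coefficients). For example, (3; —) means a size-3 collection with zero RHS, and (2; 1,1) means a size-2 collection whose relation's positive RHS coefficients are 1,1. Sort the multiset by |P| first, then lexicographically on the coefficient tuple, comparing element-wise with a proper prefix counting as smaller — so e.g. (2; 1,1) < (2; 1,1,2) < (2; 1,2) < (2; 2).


The 5 primitive collections of Σ (r=5, n=2):

  • {0,4}:  v_{0} + v_{4} = 0  →  sig = (2; —)
  • {2,3}:  v_{2} + v_{3} = 0  →  sig = (2; —)
  • {0,3}:  v_{0} + v_{3} = v_{1}  →  sig = (2; 1)
  • {1,2}:  v_{1} + v_{2} = v_{0}  →  sig = (2; 1)
  • {1,4}:  v_{1} + v_{4} = v_{3}  →  sig = (2; 1)

Hence PRS(X_Σ) =
    (2; —)
    (2; —)
    (2; 1)
    (2; 1)
    (2; 1)


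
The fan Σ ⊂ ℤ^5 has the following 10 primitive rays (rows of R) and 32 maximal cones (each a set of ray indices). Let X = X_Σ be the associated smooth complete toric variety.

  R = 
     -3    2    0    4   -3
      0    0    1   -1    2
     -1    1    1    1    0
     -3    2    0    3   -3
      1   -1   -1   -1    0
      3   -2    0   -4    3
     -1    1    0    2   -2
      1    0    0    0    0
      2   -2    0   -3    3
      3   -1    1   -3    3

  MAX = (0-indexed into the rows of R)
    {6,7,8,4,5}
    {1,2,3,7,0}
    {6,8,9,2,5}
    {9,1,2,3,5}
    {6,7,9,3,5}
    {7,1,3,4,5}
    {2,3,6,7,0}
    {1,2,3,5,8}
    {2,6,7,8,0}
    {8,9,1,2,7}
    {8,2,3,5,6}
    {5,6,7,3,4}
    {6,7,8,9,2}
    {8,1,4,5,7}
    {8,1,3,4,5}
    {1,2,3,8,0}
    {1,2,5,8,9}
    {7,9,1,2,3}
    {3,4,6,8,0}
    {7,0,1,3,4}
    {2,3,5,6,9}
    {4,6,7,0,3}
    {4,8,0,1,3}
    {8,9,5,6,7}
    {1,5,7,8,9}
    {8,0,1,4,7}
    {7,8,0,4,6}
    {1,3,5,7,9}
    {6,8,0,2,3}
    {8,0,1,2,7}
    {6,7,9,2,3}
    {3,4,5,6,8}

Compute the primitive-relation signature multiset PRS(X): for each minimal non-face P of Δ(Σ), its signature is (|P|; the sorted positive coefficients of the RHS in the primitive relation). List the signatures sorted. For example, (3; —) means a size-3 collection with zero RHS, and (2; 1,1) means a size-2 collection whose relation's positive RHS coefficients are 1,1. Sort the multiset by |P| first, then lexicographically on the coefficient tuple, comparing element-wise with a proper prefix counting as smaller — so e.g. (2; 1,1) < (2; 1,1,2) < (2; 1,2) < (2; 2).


8 minimal non-faces of Δ(Σ) (on 10 rays):

  {0,5}:  v_{0} + v_{5} = 0  ⟹  sig = (2; —)
  {2,4}:  v_{2} + v_{4} = 0  ⟹  sig = (2; —)
  {1,6}:  v_{1} + v_{6} = v_{2}  ⟹  sig = (2; 1)
  {0,9}:  v_{0} + v_{9} = v_{2} + v_{7}  ⟹  sig = (2; 1,1)
  {4,9}:  v_{4} + v_{9} = v_{5} + v_{7}  ⟹  sig = (2; 1,1)
  {3,7,8}:  v_{3} + v_{7} + v_{8} = 0  ⟹  sig = (3; —)
  {2,5,7}:  v_{2} + v_{5} + v_{7} = v_{9}  ⟹  sig = (3; 1)
  {3,8,9}:  v_{3} + v_{8} + v_{9} = v_{2} + v_{5}  ⟹  sig = (3; 1,1)

Hence PRS(X_Σ) =
{ (2; —) ×2,  (2; 1),  (2; 1,1) ×2,  (3; —),  (3; 1),  (3; 1,1) }


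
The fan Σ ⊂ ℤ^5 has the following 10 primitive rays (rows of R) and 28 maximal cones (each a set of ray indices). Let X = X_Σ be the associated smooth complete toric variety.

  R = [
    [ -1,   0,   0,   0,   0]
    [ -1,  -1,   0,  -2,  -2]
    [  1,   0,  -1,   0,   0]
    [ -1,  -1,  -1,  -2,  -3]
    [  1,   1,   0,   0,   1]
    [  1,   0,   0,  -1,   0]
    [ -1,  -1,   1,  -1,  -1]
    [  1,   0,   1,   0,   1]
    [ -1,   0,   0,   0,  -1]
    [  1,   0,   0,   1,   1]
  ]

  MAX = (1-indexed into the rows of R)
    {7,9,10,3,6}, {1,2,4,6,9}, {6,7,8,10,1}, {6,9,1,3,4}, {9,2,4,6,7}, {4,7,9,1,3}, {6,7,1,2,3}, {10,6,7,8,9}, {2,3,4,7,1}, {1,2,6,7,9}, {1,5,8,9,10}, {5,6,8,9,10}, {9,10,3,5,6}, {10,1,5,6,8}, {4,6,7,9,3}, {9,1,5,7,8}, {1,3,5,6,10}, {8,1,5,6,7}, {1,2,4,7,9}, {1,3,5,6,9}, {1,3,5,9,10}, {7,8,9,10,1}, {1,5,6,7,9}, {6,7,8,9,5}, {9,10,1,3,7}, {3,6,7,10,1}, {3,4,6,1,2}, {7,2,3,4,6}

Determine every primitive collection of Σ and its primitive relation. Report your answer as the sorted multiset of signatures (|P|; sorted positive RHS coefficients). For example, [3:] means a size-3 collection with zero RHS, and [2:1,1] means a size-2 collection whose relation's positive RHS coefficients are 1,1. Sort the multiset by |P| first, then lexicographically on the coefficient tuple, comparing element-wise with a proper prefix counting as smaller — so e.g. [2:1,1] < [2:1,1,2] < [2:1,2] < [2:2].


Primitive collections (14):

  P={2,8}:  v_{2} + v_{8} = v_{6} + v_{7}  →  sig = [2:1,1]
  P={2,10}:  v_{2} + v_{10} = v_{3} + v_{7}  →  sig = [2:1,1]
  P={3,8}:  v_{3} + v_{8} = v_{6} + v_{10}  →  sig = [2:1,1]
  P={4,8}:  v_{4} + v_{8} = v_{3} + v_{6} + v_{7} + v_{9}  →  sig = [2:1,1,1,1]
  P={2,5}:  v_{2} + v_{5} = v_{1} + 2·v_{6} + v_{9}  →  sig = [2:1,1,2]
  P={4,10}:  v_{4} + v_{10} = 2·v_{3} + v_{7} + v_{9}  →  sig = [2:1,1,2]
  P={4,5}:  v_{4} + v_{5} = v_{1} + v_{3} + 2·v_{6} + 2·v_{9}  →  sig = [2:1,1,2,2]
  P={2,3,9}:  v_{2} + v_{3} + v_{9} = v_{4}  →  sig = [3:1]
  P={3,5,7}:  v_{3} + v_{5} + v_{7} = v_{6}  →  sig = [3:1]
  P={5,7,10}:  v_{5} + v_{7} + v_{10} = v_{8}  →  sig = [3:1]
  P={1,6,9,10}:  v_{1} + v_{6} + v_{9} + v_{10} = 0  →  sig = [4:]
  P={1,6,8,9}:  v_{1} + v_{6} + v_{8} + v_{9} = v_{5} + v_{7}  →  sig = [4:1,1]
  P={1,4,6,7}:  v_{1} + v_{4} + v_{6} + v_{7} = 2·v_{2}  →  sig = [4:2]
  P={1,3,6,7,9}:  v_{1} + v_{3} + v_{6} + v_{7} + v_{9} = v_{2}  →  sig = [5:1]

so the primitive-relation signature multiset is
{ [2:1,1] ×3,  [2:1,1,1,1],  [2:1,1,2] ×2,  [2:1,1,2,2],  [3:1] ×3,  [4:],  [4:1,1],  [4:2],  [5:1] }


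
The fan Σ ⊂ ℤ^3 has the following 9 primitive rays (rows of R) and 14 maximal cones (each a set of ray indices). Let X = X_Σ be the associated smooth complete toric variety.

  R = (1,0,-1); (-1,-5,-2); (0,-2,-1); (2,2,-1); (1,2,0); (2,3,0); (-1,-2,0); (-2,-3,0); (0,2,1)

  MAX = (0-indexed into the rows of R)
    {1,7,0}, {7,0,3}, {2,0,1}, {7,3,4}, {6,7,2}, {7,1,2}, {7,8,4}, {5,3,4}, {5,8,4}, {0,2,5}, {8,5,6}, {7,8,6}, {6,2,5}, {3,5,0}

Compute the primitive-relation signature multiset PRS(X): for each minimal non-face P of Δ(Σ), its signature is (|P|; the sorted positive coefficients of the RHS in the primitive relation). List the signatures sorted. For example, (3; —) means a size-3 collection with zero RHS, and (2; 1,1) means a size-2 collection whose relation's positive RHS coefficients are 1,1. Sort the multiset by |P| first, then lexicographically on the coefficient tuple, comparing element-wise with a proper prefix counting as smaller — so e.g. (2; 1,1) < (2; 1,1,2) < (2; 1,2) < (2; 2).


Primitive collections (16):

  • {2,8}:  v_{2} + v_{8} = 0  ⇒ sig = (2; —)
  • {4,6}:  v_{4} + v_{6} = 0  ⇒ sig = (2; —)
  • {5,7}:  v_{5} + v_{7} = 0  ⇒ sig = (2; —)
  • {0,4}:  v_{0} + v_{4} = v_{3}  ⇒ sig = (2; 1)
  • {0,6}:  v_{0} + v_{6} = v_{2}  ⇒ sig = (2; 1)
  • {0,8}:  v_{0} + v_{8} = v_{4}  ⇒ sig = (2; 1)
  • {2,4}:  v_{2} + v_{4} = v_{0}  ⇒ sig = (2; 1)
  • {3,6}:  v_{3} + v_{6} = v_{0}  ⇒ sig = (2; 1)
  • {1,5}:  v_{1} + v_{5} = v_{0} + v_{2}  ⇒ sig = (2; 1,1)
  • {1,8}:  v_{1} + v_{8} = v_{0} + v_{7}  ⇒ sig = (2; 1,1)
  • {1,4}:  v_{1} + v_{4} = 2·v_{0} + v_{7}  ⇒ sig = (2; 1,2)
  • {1,6}:  v_{1} + v_{6} = 2·v_{2} + v_{7}  ⇒ sig = (2; 1,2)
  • {1,3}:  v_{1} + v_{3} = 3·v_{0} + v_{7}  ⇒ sig = (2; 1,3)
  • {2,3}:  v_{2} + v_{3} = 2·v_{0}  ⇒ sig = (2; 2)
  • {3,8}:  v_{3} + v_{8} = 2·v_{4}  ⇒ sig = (2; 2)
  • {0,2,7}:  v_{0} + v_{2} + v_{7} = v_{1}  ⇒ sig = (3; 1)

Signatures (|P|; sorted positive RHS coefficients), sorted:
{ (2; —) ×3,  (2; 1) ×5,  (2; 1,1) ×2,  (2; 1,2) ×2,  (2; 1,3),  (2; 2) ×2,  (3; 1) }


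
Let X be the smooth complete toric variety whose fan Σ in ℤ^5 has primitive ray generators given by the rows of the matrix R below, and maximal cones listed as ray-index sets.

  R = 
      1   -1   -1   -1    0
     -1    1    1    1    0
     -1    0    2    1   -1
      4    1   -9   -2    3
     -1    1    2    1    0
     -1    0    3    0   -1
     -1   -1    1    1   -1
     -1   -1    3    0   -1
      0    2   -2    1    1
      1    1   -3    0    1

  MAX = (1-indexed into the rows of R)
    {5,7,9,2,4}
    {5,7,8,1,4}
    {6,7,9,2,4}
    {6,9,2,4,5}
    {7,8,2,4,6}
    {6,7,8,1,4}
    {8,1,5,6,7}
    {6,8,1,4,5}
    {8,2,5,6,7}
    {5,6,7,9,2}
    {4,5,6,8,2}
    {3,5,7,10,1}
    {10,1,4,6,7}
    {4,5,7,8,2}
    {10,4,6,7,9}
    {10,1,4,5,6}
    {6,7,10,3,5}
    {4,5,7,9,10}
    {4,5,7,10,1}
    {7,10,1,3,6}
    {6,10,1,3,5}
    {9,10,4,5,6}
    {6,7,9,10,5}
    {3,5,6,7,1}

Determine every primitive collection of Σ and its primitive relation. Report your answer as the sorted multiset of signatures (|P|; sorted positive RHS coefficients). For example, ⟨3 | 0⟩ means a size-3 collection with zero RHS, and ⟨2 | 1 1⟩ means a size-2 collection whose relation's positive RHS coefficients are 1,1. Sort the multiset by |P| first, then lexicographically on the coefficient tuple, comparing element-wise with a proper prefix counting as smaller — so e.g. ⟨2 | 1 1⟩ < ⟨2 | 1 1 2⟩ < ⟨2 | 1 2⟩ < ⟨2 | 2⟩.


11 minimal non-faces of Δ(Σ) (on 10 rays):

  P={1,2}:  v_{1} + v_{2} = 0  ⟹  sig = ⟨2 | 0⟩
  P={8,10}:  v_{8} + v_{10} = 0  ⟹  sig = ⟨2 | 0⟩
  P={1,9}:  v_{1} + v_{9} = v_{10}  ⟹  sig = ⟨2 | 1⟩
  P={2,10}:  v_{2} + v_{10} = v_{9}  ⟹  sig = ⟨2 | 1⟩
  P={8,9}:  v_{8} + v_{9} = v_{2}  ⟹  sig = ⟨2 | 1⟩
  P={2,3}:  v_{2} + v_{3} = v_{5} + v_{6} + v_{7} + v_{10}  ⟹  sig = ⟨2 | 1 1 1 1⟩
  P={3,8}:  v_{3} + v_{8} = v_{1} + v_{5} + v_{6} + v_{7}  ⟹  sig = ⟨2 | 1 1 1 1⟩
  P={3,9}:  v_{3} + v_{9} = v_{5} + v_{6} + v_{7} + 2·v_{10}  ⟹  sig = ⟨2 | 1 1 1 2⟩
  P={3,4}:  v_{3} + v_{4} = v_{1} + 2·v_{10}  ⟹  sig = ⟨2 | 1 2⟩
  P={4,5,6,7}:  v_{4} + v_{5} + v_{6} + v_{7} = v_{10}  ⟹  sig = ⟨4 | 1⟩
  P={1,5,6,7,10}:  v_{1} + v_{5} + v_{6} + v_{7} + v_{10} = v_{3}  ⟹  sig = ⟨5 | 1⟩

so the primitive-relation signature multiset is
    ⟨2 | 0⟩
    ⟨2 | 0⟩
    ⟨2 | 1⟩
    ⟨2 | 1⟩
    ⟨2 | 1⟩
    ⟨2 | 1 1 1 1⟩
    ⟨2 | 1 1 1 1⟩
    ⟨2 | 1 1 1 2⟩
    ⟨2 | 1 2⟩
    ⟨4 | 1⟩
    ⟨5 | 1⟩


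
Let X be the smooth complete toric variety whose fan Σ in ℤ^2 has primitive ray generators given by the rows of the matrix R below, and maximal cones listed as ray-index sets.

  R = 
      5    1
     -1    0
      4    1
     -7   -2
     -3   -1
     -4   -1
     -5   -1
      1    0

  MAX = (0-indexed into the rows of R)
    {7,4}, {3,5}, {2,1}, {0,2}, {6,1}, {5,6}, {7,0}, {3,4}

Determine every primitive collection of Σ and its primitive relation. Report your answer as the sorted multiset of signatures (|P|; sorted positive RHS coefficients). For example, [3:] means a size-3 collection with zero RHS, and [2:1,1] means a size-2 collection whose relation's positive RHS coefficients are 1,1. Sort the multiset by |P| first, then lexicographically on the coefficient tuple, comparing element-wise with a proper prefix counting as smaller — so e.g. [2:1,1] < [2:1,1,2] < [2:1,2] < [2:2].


Minimal non-faces — 20 found among 8 rays, 8 max cones:

  • {0,6}:  v_{0} + v_{6} = 0  →  sig = [2:]
  • {1,7}:  v_{1} + v_{7} = 0  →  sig = [2:]
  • {2,5}:  v_{2} + v_{5} = 0  →  sig = [2:]
  • {0,1}:  v_{0} + v_{1} = v_{2}  →  sig = [2:1]
  • {0,5}:  v_{0} + v_{5} = v_{7}  →  sig = [2:1]
  • {1,4}:  v_{1} + v_{4} = v_{5}  →  sig = [2:1]
  • {1,5}:  v_{1} + v_{5} = v_{6}  →  sig = [2:1]
  • {2,3}:  v_{2} + v_{3} = v_{4}  →  sig = [2:1]
  • {2,4}:  v_{2} + v_{4} = v_{7}  →  sig = [2:1]
  • {2,6}:  v_{2} + v_{6} = v_{1}  →  sig = [2:1]
  • {2,7}:  v_{2} + v_{7} = v_{0}  →  sig = [2:1]
  • {4,5}:  v_{4} + v_{5} = v_{3}  →  sig = [2:1]
  • {5,7}:  v_{5} + v_{7} = v_{4}  →  sig = [2:1]
  • {6,7}:  v_{6} + v_{7} = v_{5}  →  sig = [2:1]
  • {0,3}:  v_{0} + v_{3} = v_{4} + v_{7}  →  sig = [2:1,1]
  • {0,4}:  v_{0} + v_{4} = 2·v_{7}  →  sig = [2:2]
  • {1,3}:  v_{1} + v_{3} = 2·v_{5}  →  sig = [2:2]
  • {3,7}:  v_{3} + v_{7} = 2·v_{4}  →  sig = [2:2]
  • {4,6}:  v_{4} + v_{6} = 2·v_{5}  →  sig = [2:2]
  • {3,6}:  v_{3} + v_{6} = 3·v_{5}  →  sig = [2:3]

Signatures (|P|; sorted positive RHS coefficients), sorted:
    |P|=2: 20 collections, coeffs (), (), (), (1), (1), (1), (1), (1), (1), (1), (1), (1), (1), (1), (1,1), (2), (2), (2), (2), (3)


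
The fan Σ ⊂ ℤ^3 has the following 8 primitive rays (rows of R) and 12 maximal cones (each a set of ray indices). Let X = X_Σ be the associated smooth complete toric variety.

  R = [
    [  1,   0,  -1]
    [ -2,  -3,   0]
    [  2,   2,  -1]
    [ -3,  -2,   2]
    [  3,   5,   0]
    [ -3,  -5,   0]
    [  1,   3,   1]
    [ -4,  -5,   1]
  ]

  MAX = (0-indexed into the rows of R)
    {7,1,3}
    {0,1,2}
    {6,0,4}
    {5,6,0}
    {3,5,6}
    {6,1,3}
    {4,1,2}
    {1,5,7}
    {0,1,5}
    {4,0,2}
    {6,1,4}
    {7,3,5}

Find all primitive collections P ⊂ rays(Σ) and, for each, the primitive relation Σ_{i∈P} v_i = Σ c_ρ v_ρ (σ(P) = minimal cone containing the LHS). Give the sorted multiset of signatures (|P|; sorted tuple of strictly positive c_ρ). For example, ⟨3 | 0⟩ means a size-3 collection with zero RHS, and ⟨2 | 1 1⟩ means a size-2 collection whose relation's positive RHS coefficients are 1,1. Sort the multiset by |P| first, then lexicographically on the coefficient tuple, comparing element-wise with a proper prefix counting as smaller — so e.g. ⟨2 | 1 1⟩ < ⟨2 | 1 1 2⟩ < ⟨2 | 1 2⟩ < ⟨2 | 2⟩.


14 collections generate NE(X_Σ); each relation:

  {4,5}:  v_{4} + v_{5} = 0  ⟹  sig = ⟨2 | 0⟩
  {0,7}:  v_{0} + v_{7} = v_{5}  ⟹  sig = ⟨2 | 1⟩
  {2,6}:  v_{2} + v_{6} = v_{4}  ⟹  sig = ⟨2 | 1⟩
  {2,7}:  v_{2} + v_{7} = v_{1}  ⟹  sig = ⟨2 | 1⟩
  {6,7}:  v_{6} + v_{7} = v_{3}  ⟹  sig = ⟨2 | 1⟩
  {0,3}:  v_{0} + v_{3} = v_{5} + v_{6}  ⟹  sig = ⟨2 | 1 1⟩
  {2,3}:  v_{2} + v_{3} = v_{1} + v_{6}  ⟹  sig = ⟨2 | 1 1⟩
  {2,5}:  v_{2} + v_{5} = v_{0} + v_{1}  ⟹  sig = ⟨2 | 1 1⟩
  {4,7}:  v_{4} + v_{7} = v_{1} + v_{6}  ⟹  sig = ⟨2 | 1 1⟩
  {3,4}:  v_{3} + v_{4} = v_{1} + 2·v_{6}  ⟹  sig = ⟨2 | 1 2⟩
  {0,1,6}:  v_{0} + v_{1} + v_{6} = 0  ⟹  sig = ⟨3 | 0⟩
  {0,1,4}:  v_{0} + v_{1} + v_{4} = v_{2}  ⟹  sig = ⟨3 | 1⟩
  {1,5,6}:  v_{1} + v_{5} + v_{6} = v_{7}  ⟹  sig = ⟨3 | 1⟩
  {1,3,5}:  v_{1} + v_{3} + v_{5} = 2·v_{7}  ⟹  sig = ⟨3 | 2⟩

Signatures (|P|; sorted positive RHS coefficients), sorted:
{ ⟨2 | 0⟩,  ⟨2 | 1⟩ ×4,  ⟨2 | 1 1⟩ ×4,  ⟨2 | 1 2⟩,  ⟨3 | 0⟩,  ⟨3 | 1⟩ ×2,  ⟨3 | 2⟩ }


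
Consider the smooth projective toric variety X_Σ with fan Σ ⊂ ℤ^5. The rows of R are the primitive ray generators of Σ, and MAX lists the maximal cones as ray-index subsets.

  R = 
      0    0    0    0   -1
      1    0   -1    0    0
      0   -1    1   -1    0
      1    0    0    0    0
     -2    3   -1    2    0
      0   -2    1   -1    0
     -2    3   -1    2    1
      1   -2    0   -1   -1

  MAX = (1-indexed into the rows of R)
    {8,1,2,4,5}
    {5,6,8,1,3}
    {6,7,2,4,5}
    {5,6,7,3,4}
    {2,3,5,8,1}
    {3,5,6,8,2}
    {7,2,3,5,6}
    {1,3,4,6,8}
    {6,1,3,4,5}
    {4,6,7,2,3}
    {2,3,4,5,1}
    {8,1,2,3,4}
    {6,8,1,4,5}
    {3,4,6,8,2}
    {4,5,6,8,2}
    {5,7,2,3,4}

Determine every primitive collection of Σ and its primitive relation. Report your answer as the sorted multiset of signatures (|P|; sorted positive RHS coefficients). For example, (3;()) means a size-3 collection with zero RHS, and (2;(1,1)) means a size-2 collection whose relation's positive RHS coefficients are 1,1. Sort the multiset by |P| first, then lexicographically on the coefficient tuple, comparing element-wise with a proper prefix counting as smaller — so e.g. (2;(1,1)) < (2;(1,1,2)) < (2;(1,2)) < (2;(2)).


Minimal non-faces — 5 found among 8 rays, 16 max cones:

  P = {1,7}:  v_{1} + v_{7} = v_{5}  so sig = (2;(1))
  P = {7,8}:  v_{7} + v_{8} = v_{2} + v_{5} + v_{6}  so sig = (2;(1,1,1))
  P = {1,2,6}:  v_{1} + v_{2} + v_{6} = v_{8}  so sig = (3;(1))
  P = {3,4,5,8}:  v_{3} + v_{4} + v_{5} + v_{8} = v_{1}  so sig = (4;(1))
  P = {2,3,4,5,6}:  v_{2} + v_{3} + v_{4} + v_{5} + v_{6} = 0  so sig = (5;())

Signatures (|P|; sorted positive RHS coefficients), sorted:
    (2;(1))
    (2;(1,1,1))
    (3;(1))
    (4;(1))
    (5;())


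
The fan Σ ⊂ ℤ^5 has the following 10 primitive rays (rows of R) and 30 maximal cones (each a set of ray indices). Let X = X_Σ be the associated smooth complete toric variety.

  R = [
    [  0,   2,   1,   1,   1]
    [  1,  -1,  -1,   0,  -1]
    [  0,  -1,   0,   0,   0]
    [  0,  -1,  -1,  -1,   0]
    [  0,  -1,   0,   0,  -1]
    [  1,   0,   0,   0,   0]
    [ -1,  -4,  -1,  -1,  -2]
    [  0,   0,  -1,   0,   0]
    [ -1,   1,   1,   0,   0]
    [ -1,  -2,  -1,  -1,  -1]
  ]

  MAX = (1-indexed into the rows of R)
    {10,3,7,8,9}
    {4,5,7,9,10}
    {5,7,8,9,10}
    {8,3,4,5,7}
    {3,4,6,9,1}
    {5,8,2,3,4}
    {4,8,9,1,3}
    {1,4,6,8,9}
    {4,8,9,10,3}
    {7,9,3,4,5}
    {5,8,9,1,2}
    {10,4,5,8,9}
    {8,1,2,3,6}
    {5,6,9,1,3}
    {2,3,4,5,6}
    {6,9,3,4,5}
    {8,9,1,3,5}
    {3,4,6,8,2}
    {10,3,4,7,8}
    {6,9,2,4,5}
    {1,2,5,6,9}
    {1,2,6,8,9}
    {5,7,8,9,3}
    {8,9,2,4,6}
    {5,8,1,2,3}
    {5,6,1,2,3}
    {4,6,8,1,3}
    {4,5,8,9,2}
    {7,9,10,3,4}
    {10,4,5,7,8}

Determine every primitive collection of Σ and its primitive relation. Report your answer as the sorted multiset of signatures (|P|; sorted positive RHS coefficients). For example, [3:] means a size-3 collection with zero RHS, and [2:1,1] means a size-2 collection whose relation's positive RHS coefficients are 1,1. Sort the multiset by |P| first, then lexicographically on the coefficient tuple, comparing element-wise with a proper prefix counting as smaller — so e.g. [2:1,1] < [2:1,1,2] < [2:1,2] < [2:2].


Σ has 14 primitive collections:

  P={6,10}:  v_{6} + v_{10} = v_{4} + v_{5} — sig = [2:1,1]
  P={1,10}:  v_{1} + v_{10} = v_{3} + v_{8} + v_{9} — sig = [2:1,1,1]
  P={1,7}:  v_{1} + v_{7} = 2·v_{3} + v_{5} + v_{8} + v_{9} — sig = [2:1,1,1,2]
  P={2,7}:  v_{2} + v_{7} = v_{3} + v_{4} + 3·v_{5} + v_{8} — sig = [2:1,1,1,3]
  P={2,10}:  v_{2} + v_{10} = v_{4} + 2·v_{5} + v_{8} — sig = [2:1,1,2]
  P={6,7}:  v_{6} + v_{7} = v_{3} + v_{4} + 2·v_{5} — sig = [2:1,1,2]
  P={1,4,5}:  v_{1} + v_{4} + v_{5} = 0 — sig = [3:]
  P={2,3,9}:  v_{2} + v_{3} + v_{9} = v_{5} — sig = [3:1]
  P={3,5,10}:  v_{3} + v_{5} + v_{10} = v_{7} — sig = [3:1]
  P={5,6,8}:  v_{5} + v_{6} + v_{8} = v_{2} — sig = [3:1]
  P={1,2,4}:  v_{1} + v_{2} + v_{4} = v_{6} + v_{8} — sig = [3:1,1]
  P={3,6,8,9}:  v_{3} + v_{6} + v_{8} + v_{9} = 0 — sig = [4:]
  P={4,7,8,9}:  v_{4} + v_{7} + v_{8} + v_{9} = 2·v_{10} — sig = [4:2]
  P={3,4,5,8,9}:  v_{3} + v_{4} + v_{5} + v_{8} + v_{9} = v_{10} — sig = [5:1]

so the primitive-relation signature multiset is
    [2:1,1]
    [2:1,1,1]
    [2:1,1,1,2]
    [2:1,1,1,3]
    [2:1,1,2]
    [2:1,1,2]
    [3:]
    [3:1]
    [3:1]
    [3:1]
    [3:1,1]
    [4:]
    [4:2]
    [5:1]


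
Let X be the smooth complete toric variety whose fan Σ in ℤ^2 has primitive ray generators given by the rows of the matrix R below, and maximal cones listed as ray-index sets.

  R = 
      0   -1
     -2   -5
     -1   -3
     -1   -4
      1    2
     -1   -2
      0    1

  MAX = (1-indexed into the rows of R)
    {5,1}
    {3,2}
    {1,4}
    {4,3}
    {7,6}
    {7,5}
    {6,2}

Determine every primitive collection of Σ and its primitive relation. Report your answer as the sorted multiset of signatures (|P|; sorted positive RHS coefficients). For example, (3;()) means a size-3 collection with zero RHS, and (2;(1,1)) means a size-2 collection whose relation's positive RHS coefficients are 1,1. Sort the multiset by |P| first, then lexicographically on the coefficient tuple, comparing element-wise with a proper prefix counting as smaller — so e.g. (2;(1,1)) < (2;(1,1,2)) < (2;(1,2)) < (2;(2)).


Δ(Σ) — 7 vertices, 14 min non-faces:

  P={1,7}:  v_{1} + v_{7} = 0 — sig = (2;())
  P={5,6}:  v_{5} + v_{6} = 0 — sig = (2;())
  P={1,3}:  v_{1} + v_{3} = v_{4} — sig = (2;(1))
  P={1,6}:  v_{1} + v_{6} = v_{3} — sig = (2;(1))
  P={2,5}:  v_{2} + v_{5} = v_{3} — sig = (2;(1))
  P={3,5}:  v_{3} + v_{5} = v_{1} — sig = (2;(1))
  P={3,6}:  v_{3} + v_{6} = v_{2} — sig = (2;(1))
  P={3,7}:  v_{3} + v_{7} = v_{6} — sig = (2;(1))
  P={4,7}:  v_{4} + v_{7} = v_{3} — sig = (2;(1))
  P={1,2}:  v_{1} + v_{2} = 2·v_{3} — sig = (2;(2))
  P={2,7}:  v_{2} + v_{7} = 2·v_{6} — sig = (2;(2))
  P={4,5}:  v_{4} + v_{5} = 2·v_{1} — sig = (2;(2))
  P={4,6}:  v_{4} + v_{6} = 2·v_{3} — sig = (2;(2))
  P={2,4}:  v_{2} + v_{4} = 3·v_{3} — sig = (2;(3))

so the primitive-relation signature multiset is
    (2;())
    (2;())
    (2;(1))
    (2;(1))
    (2;(1))
    (2;(1))
    (2;(1))
    (2;(1))
    (2;(1))
    (2;(2))
    (2;(2))
    (2;(2))
    (2;(2))
    (2;(3))


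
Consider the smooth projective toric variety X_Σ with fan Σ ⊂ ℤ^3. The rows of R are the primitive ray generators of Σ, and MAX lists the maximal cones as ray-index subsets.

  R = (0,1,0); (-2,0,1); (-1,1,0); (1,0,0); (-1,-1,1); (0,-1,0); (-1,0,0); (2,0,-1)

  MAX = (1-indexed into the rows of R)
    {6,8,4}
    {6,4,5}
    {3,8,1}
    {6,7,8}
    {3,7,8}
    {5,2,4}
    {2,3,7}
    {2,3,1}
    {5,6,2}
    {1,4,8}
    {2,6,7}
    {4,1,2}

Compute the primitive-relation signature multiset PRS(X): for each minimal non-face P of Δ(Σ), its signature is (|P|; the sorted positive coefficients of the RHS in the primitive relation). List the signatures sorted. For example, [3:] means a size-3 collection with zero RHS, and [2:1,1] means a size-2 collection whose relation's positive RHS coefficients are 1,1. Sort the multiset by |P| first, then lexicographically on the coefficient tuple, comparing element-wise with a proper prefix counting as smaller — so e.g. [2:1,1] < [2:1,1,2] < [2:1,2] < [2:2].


Δ(Σ) — 8 vertices, 11 min non-faces:

  P={1,6}:  v_{1} + v_{6} = 0  ⇒ sig = [2:]
  P={2,8}:  v_{2} + v_{8} = 0  ⇒ sig = [2:]
  P={4,7}:  v_{4} + v_{7} = 0  ⇒ sig = [2:]
  P={1,7}:  v_{1} + v_{7} = v_{3}  ⇒ sig = [2:1]
  P={3,4}:  v_{3} + v_{4} = v_{1}  ⇒ sig = [2:1]
  P={3,5}:  v_{3} + v_{5} = v_{2}  ⇒ sig = [2:1]
  P={3,6}:  v_{3} + v_{6} = v_{7}  ⇒ sig = [2:1]
  P={1,5}:  v_{1} + v_{5} = v_{2} + v_{4}  ⇒ sig = [2:1,1]
  P={5,7}:  v_{5} + v_{7} = v_{2} + v_{6}  ⇒ sig = [2:1,1]
  P={5,8}:  v_{5} + v_{8} = v_{4} + v_{6}  ⇒ sig = [2:1,1]
  P={2,4,6}:  v_{2} + v_{4} + v_{6} = v_{5}  ⇒ sig = [3:1]

Hence PRS(X_Σ) =
    [2:]
    [2:]
    [2:]
    [2:1]
    [2:1]
    [2:1]
    [2:1]
    [2:1,1]
    [2:1,1]
    [2:1,1]
    [3:1]


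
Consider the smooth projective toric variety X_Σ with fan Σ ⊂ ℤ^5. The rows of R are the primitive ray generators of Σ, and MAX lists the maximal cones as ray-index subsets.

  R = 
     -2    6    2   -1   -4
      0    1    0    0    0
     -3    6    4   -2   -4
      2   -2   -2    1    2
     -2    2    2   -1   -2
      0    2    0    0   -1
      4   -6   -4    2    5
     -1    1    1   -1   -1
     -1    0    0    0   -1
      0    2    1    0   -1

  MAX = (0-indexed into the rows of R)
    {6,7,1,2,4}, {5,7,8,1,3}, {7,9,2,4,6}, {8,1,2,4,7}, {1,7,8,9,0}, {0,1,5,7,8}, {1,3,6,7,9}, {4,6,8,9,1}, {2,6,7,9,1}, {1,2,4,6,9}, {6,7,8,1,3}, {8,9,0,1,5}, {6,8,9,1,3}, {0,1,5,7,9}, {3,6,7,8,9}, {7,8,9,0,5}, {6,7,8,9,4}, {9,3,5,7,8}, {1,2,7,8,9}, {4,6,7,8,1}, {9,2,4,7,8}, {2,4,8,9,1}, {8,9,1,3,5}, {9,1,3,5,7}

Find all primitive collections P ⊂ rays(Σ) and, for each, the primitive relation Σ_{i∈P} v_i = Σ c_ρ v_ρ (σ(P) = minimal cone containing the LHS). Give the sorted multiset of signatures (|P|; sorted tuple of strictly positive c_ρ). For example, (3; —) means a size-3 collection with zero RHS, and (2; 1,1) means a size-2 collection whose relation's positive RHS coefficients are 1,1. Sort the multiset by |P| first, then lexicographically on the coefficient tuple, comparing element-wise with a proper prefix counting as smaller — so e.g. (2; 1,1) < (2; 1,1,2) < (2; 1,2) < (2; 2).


14 collections generate NE(X_Σ); each relation:

  {3,4}:  v_{3} + v_{4} = 0 — sig = (2; —)
  {0,6}:  v_{0} + v_{6} = v_{3} + v_{5} — sig = (2; 1,1)
  {2,3}:  v_{2} + v_{3} = v_{1} + v_{7} + v_{9} — sig = (2; 1,1,1)
  {4,5}:  v_{4} + v_{5} = v_{1} + v_{7} + v_{8} + v_{9} — sig = (2; 1,1,1,1)
  {2,5}:  v_{2} + v_{5} = 2·v_{1} + 2·v_{7} + v_{8} + 2·v_{9} — sig = (2; 1,2,2,2)
  {0,3}:  v_{0} + v_{3} = 2·v_{5} — sig = (2; 2)
  {5,6}:  v_{5} + v_{6} = 2·v_{3} — sig = (2; 2)
  {0,4}:  v_{0} + v_{4} = 2·v_{1} + 2·v_{7} + 2·v_{8} + 2·v_{9} — sig = (2; 2,2,2,2)
  {0,2}:  v_{0} + v_{2} = 3·v_{1} + 3·v_{7} + 2·v_{8} + 3·v_{9} — sig = (2; 2,3,3,3)
  {2,6,8}:  v_{2} + v_{6} + v_{8} = 0 — sig = (3; —)
  {1,4,7,9}:  v_{1} + v_{4} + v_{7} + v_{9} = v_{2} — sig = (4; 1)
  {1,3,7,8,9}:  v_{1} + v_{3} + v_{7} + v_{8} + v_{9} = v_{5} — sig = (5; 1)
  {1,5,7,8,9}:  v_{1} + v_{5} + v_{7} + v_{8} + v_{9} = v_{0} — sig = (5; 1)
  {1,6,7,8,9}:  v_{1} + v_{6} + v_{7} + v_{8} + v_{9} = v_{3} — sig = (5; 1)

Sorted signature multiset PRS(X):
{ (2; —),  (2; 1,1),  (2; 1,1,1),  (2; 1,1,1,1),  (2; 1,2,2,2),  (2; 2) ×2,  (2; 2,2,2,2),  (2; 2,3,3,3),  (3; —),  (4; 1),  (5; 1) ×3 }


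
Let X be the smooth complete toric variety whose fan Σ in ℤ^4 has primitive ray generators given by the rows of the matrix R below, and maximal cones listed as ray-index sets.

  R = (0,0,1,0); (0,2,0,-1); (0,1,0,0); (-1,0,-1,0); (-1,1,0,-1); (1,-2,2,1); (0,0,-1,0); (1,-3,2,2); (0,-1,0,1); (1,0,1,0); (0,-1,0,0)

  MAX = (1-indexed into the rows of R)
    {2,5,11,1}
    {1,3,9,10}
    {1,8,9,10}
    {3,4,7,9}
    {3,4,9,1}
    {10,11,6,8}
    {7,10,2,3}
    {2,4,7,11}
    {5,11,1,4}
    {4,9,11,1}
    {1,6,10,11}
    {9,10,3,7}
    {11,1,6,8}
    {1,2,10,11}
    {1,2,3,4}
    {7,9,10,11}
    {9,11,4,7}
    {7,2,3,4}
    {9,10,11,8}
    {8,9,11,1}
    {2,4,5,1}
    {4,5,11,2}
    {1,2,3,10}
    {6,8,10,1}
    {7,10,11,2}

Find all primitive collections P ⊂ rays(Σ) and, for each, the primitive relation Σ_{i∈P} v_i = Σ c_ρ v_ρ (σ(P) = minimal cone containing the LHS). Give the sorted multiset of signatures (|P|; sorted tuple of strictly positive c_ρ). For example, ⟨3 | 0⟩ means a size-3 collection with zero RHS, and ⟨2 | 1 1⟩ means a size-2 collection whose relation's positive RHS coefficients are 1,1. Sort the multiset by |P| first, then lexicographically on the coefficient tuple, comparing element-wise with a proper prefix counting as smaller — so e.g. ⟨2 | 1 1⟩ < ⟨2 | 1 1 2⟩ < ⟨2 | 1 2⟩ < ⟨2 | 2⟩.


Σ has 22 primitive collections:

  P = {1,7}:  v_{1} + v_{7} = 0 — sig = ⟨2 | 0⟩
  P = {3,11}:  v_{3} + v_{11} = 0 — sig = ⟨2 | 0⟩
  P = {4,10}:  v_{4} + v_{10} = 0 — sig = ⟨2 | 0⟩
  P = {2,9}:  v_{2} + v_{9} = v_{3} — sig = ⟨2 | 1⟩
  P = {6,9}:  v_{6} + v_{9} = v_{8} — sig = ⟨2 | 1⟩
  P = {2,6}:  v_{2} + v_{6} = v_{1} + v_{10} — sig = ⟨2 | 1 1⟩
  P = {5,9}:  v_{5} + v_{9} = v_{1} + v_{4} — sig = ⟨2 | 1 1⟩
  P = {2,8}:  v_{2} + v_{8} = v_{1} + v_{9} + v_{10} — sig = ⟨2 | 1 1 1⟩
  P = {3,5}:  v_{3} + v_{5} = v_{1} + v_{2} + v_{4} — sig = ⟨2 | 1 1 1⟩
  P = {3,6}:  v_{3} + v_{6} = v_{1} + v_{9} + v_{10} — sig = ⟨2 | 1 1 1⟩
  P = {4,6}:  v_{4} + v_{6} = v_{1} + v_{9} + v_{11} — sig = ⟨2 | 1 1 1⟩
  P = {5,7}:  v_{5} + v_{7} = v_{2} + v_{4} + v_{11} — sig = ⟨2 | 1 1 1⟩
  P = {5,10}:  v_{5} + v_{10} = v_{1} + v_{2} + v_{11} — sig = ⟨2 | 1 1 1⟩
  P = {6,7}:  v_{6} + v_{7} = v_{9} + v_{10} + v_{11} — sig = ⟨2 | 1 1 1⟩
  P = {3,8}:  v_{3} + v_{8} = v_{1} + 2·v_{9} + v_{10} — sig = ⟨2 | 1 1 2⟩
  P = {4,8}:  v_{4} + v_{8} = v_{1} + 2·v_{9} + v_{11} — sig = ⟨2 | 1 1 2⟩
  P = {5,8}:  v_{5} + v_{8} = 2·v_{1} + v_{9} + v_{11} — sig = ⟨2 | 1 1 2⟩
  P = {7,8}:  v_{7} + v_{8} = 2·v_{9} + v_{10} + v_{11} — sig = ⟨2 | 1 1 2⟩
  P = {5,6}:  v_{5} + v_{6} = 2·v_{1} + v_{11} — sig = ⟨2 | 1 2⟩
  P = {1,2,4,11}:  v_{1} + v_{2} + v_{4} + v_{11} = v_{5} — sig = ⟨4 | 1⟩
  P = {1,9,10,11}:  v_{1} + v_{9} + v_{10} + v_{11} = v_{6} — sig = ⟨4 | 1⟩
  P = {1,8,10,11}:  v_{1} + v_{8} + v_{10} + v_{11} = 2·v_{6} — sig = ⟨4 | 2⟩

Signatures (|P|; sorted positive RHS coefficients), sorted:
    |P|=2: 19 collections, coeffs (), (), (), (1), (1), (1,1), (1,1), (1,1,1), (1,1,1), (1,1,1), (1,1,1), (1,1,1), (1,1,1), (1,1,1), (1,1,2), (1,1,2), (1,1,2), (1,1,2), (1,2)
    |P|=4: 3 collections, coeffs (1), (1), (2)


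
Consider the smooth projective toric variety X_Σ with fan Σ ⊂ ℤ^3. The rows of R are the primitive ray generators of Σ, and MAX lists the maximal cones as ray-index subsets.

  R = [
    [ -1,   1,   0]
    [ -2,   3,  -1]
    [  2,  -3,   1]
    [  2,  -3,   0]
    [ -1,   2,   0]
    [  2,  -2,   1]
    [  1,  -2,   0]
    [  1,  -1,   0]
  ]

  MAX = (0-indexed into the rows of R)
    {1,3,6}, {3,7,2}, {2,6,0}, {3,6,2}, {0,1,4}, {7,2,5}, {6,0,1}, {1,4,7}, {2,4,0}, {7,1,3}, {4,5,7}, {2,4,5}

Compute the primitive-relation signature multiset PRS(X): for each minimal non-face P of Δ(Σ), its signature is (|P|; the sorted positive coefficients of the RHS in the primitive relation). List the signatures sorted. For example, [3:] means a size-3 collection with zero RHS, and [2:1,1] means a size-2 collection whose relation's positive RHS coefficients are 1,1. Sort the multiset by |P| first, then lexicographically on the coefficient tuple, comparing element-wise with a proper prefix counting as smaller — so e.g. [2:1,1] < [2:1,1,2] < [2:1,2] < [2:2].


Primitive collections (11):

  P = {0,7}:  v_{0} + v_{7} = 0  ⇒ sig = [2:]
  P = {1,2}:  v_{1} + v_{2} = 0  ⇒ sig = [2:]
  P = {4,6}:  v_{4} + v_{6} = 0  ⇒ sig = [2:]
  P = {0,3}:  v_{0} + v_{3} = v_{6}  ⇒ sig = [2:1]
  P = {3,4}:  v_{3} + v_{4} = v_{7}  ⇒ sig = [2:1]
  P = {6,7}:  v_{6} + v_{7} = v_{3}  ⇒ sig = [2:1]
  P = {0,5}:  v_{0} + v_{5} = v_{2} + v_{4}  ⇒ sig = [2:1,1]
  P = {1,5}:  v_{1} + v_{5} = v_{4} + v_{7}  ⇒ sig = [2:1,1]
  P = {5,6}:  v_{5} + v_{6} = v_{2} + v_{7}  ⇒ sig = [2:1,1]
  P = {3,5}:  v_{3} + v_{5} = v_{2} + 2·v_{7}  ⇒ sig = [2:1,2]
  P = {2,4,7}:  v_{2} + v_{4} + v_{7} = v_{5}  ⇒ sig = [3:1]

Hence PRS(X_Σ) =
{ [2:] ×3,  [2:1] ×3,  [2:1,1] ×3,  [2:1,2],  [3:1] }


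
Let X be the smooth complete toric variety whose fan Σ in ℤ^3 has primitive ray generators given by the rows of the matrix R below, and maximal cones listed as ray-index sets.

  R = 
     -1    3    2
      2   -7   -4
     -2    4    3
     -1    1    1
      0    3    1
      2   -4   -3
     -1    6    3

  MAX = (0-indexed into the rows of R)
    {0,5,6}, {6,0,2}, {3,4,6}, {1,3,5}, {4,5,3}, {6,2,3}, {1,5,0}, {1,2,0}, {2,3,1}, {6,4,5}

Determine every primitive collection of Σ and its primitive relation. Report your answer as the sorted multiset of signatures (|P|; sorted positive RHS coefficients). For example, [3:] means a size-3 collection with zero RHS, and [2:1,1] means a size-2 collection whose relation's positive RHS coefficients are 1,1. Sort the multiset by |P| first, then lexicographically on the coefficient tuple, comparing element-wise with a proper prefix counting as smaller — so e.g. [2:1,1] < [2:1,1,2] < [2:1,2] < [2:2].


The 7 primitive collections of Σ (r=7, n=3):

  {2,5}:  v_{2} + v_{5} = 0  →  sig = [2:]
  {0,3}:  v_{0} + v_{3} = v_{2}  →  sig = [2:1]
  {0,4}:  v_{0} + v_{4} = v_{6}  →  sig = [2:1]
  {1,4}:  v_{1} + v_{4} = v_{5}  →  sig = [2:1]
  {1,6}:  v_{1} + v_{6} = v_{0} + v_{5}  →  sig = [2:1,1]
  {2,4}:  v_{2} + v_{4} = v_{3} + v_{6}  →  sig = [2:1,1]
  {3,5,6}:  v_{3} + v_{5} + v_{6} = v_{4}  →  sig = [3:1]

Sorted signature multiset PRS(X):
    [2:]
    [2:1]
    [2:1]
    [2:1]
    [2:1,1]
    [2:1,1]
    [3:1]


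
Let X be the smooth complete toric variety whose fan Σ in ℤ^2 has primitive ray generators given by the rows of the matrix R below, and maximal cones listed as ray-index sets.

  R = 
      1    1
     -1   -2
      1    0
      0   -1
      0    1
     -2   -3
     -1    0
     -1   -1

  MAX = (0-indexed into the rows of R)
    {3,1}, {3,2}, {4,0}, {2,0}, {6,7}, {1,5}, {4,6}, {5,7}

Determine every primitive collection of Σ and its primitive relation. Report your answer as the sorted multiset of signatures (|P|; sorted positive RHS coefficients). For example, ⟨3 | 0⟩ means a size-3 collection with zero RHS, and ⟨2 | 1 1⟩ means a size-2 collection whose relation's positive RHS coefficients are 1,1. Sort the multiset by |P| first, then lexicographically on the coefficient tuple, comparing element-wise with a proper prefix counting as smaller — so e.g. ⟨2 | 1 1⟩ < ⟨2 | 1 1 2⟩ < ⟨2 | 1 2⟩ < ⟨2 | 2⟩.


The 20 primitive collections of Σ (r=8, n=2):

  P={0,7}:  v_{0} + v_{7} = 0  ⇒ sig = ⟨2 | 0⟩
  P={2,6}:  v_{2} + v_{6} = 0  ⇒ sig = ⟨2 | 0⟩
  P={3,4}:  v_{3} + v_{4} = 0  ⇒ sig = ⟨2 | 0⟩
  P={0,1}:  v_{0} + v_{1} = v_{3}  ⇒ sig = ⟨2 | 1⟩
  P={0,3}:  v_{0} + v_{3} = v_{2}  ⇒ sig = ⟨2 | 1⟩
  P={0,5}:  v_{0} + v_{5} = v_{1}  ⇒ sig = ⟨2 | 1⟩
  P={0,6}:  v_{0} + v_{6} = v_{4}  ⇒ sig = ⟨2 | 1⟩
  P={1,4}:  v_{1} + v_{4} = v_{7}  ⇒ sig = ⟨2 | 1⟩
  P={1,7}:  v_{1} + v_{7} = v_{5}  ⇒ sig = ⟨2 | 1⟩
  P={2,4}:  v_{2} + v_{4} = v_{0}  ⇒ sig = ⟨2 | 1⟩
  P={2,7}:  v_{2} + v_{7} = v_{3}  ⇒ sig = ⟨2 | 1⟩
  P={3,6}:  v_{3} + v_{6} = v_{7}  ⇒ sig = ⟨2 | 1⟩
  P={3,7}:  v_{3} + v_{7} = v_{1}  ⇒ sig = ⟨2 | 1⟩
  P={4,7}:  v_{4} + v_{7} = v_{6}  ⇒ sig = ⟨2 | 1⟩
  P={2,5}:  v_{2} + v_{5} = v_{1} + v_{3}  ⇒ sig = ⟨2 | 1 1⟩
  P={1,2}:  v_{1} + v_{2} = 2·v_{3}  ⇒ sig = ⟨2 | 2⟩
  P={1,6}:  v_{1} + v_{6} = 2·v_{7}  ⇒ sig = ⟨2 | 2⟩
  P={3,5}:  v_{3} + v_{5} = 2·v_{1}  ⇒ sig = ⟨2 | 2⟩
  P={4,5}:  v_{4} + v_{5} = 2·v_{7}  ⇒ sig = ⟨2 | 2⟩
  P={5,6}:  v_{5} + v_{6} = 3·v_{7}  ⇒ sig = ⟨2 | 3⟩

so the primitive-relation signature multiset is
    |P|=2: 20 collections, coeffs (), (), (), (1), (1), (1), (1), (1), (1), (1), (1), (1), (1), (1), (1,1), (2), (2), (2), (2), (3)


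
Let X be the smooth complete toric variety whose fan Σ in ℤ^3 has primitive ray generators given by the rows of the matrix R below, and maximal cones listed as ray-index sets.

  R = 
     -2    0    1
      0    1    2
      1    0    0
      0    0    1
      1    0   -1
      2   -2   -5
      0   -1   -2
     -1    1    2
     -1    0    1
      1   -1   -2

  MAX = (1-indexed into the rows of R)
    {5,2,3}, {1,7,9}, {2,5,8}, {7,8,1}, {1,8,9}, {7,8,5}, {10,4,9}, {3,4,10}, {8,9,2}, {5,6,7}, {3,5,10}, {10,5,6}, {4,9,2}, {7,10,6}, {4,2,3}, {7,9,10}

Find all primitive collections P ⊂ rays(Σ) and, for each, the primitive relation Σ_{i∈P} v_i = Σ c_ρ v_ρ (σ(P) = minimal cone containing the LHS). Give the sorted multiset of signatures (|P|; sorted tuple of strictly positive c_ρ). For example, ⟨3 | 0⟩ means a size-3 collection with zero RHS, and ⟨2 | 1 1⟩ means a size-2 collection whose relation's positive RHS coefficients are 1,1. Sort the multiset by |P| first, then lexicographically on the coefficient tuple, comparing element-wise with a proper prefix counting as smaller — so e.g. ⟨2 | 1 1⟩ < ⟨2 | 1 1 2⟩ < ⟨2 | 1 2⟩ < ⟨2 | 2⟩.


Minimal non-faces — 23 found among 10 rays, 16 max cones:

  • {2,7}:  v_{2} + v_{7} = 0 — sig = ⟨2 | 0⟩
  • {5,9}:  v_{5} + v_{9} = 0 — sig = ⟨2 | 0⟩
  • {8,10}:  v_{8} + v_{10} = 0 — sig = ⟨2 | 0⟩
  • {1,3}:  v_{1} + v_{3} = v_{9} — sig = ⟨2 | 1⟩
  • {2,10}:  v_{2} + v_{10} = v_{3} — sig = ⟨2 | 1⟩
  • {3,7}:  v_{3} + v_{7} = v_{10} — sig = ⟨2 | 1⟩
  • {3,8}:  v_{3} + v_{8} = v_{2} — sig = ⟨2 | 1⟩
  • {3,9}:  v_{3} + v_{9} = v_{4} — sig = ⟨2 | 1⟩
  • {4,5}:  v_{4} + v_{5} = v_{3} — sig = ⟨2 | 1⟩
  • {1,2}:  v_{1} + v_{2} = v_{8} + v_{9} — sig = ⟨2 | 1 1⟩
  • {1,5}:  v_{1} + v_{5} = v_{7} + v_{8} — sig = ⟨2 | 1 1⟩
  • {1,10}:  v_{1} + v_{10} = v_{7} + v_{9} — sig = ⟨2 | 1 1⟩
  • {2,6}:  v_{2} + v_{6} = v_{5} + v_{10} — sig = ⟨2 | 1 1⟩
  • {4,7}:  v_{4} + v_{7} = v_{9} + v_{10} — sig = ⟨2 | 1 1⟩
  • {4,8}:  v_{4} + v_{8} = v_{2} + v_{9} — sig = ⟨2 | 1 1⟩
  • {6,8}:  v_{6} + v_{8} = v_{5} + v_{7} — sig = ⟨2 | 1 1⟩
  • {6,9}:  v_{6} + v_{9} = v_{7} + v_{10} — sig = ⟨2 | 1 1⟩
  • {3,6}:  v_{3} + v_{6} = v_{5} + 2·v_{10} — sig = ⟨2 | 1 2⟩
  • {1,4}:  v_{1} + v_{4} = 2·v_{9} — sig = ⟨2 | 2⟩
  • {1,6}:  v_{1} + v_{6} = 2·v_{7} — sig = ⟨2 | 2⟩
  • {4,6}:  v_{4} + v_{6} = 2·v_{10} — sig = ⟨2 | 2⟩
  • {5,7,10}:  v_{5} + v_{7} + v_{10} = v_{6} — sig = ⟨3 | 1⟩
  • {7,8,9}:  v_{7} + v_{8} + v_{9} = v_{1} — sig = ⟨3 | 1⟩

Hence PRS(X_Σ) =
[⟨2 | 0⟩, ⟨2 | 0⟩, ⟨2 | 0⟩, ⟨2 | 1⟩, ⟨2 | 1⟩, ⟨2 | 1⟩, ⟨2 | 1⟩, ⟨2 | 1⟩, ⟨2 | 1⟩, ⟨2 | 1 1⟩, ⟨2 | 1 1⟩, ⟨2 | 1 1⟩, ⟨2 | 1 1⟩, ⟨2 | 1 1⟩, ⟨2 | 1 1⟩, ⟨2 | 1 1⟩, ⟨2 | 1 1⟩, ⟨2 | 1 2⟩, ⟨2 | 2⟩, ⟨2 | 2⟩, ⟨2 | 2⟩, ⟨3 | 1⟩, ⟨3 | 1⟩]


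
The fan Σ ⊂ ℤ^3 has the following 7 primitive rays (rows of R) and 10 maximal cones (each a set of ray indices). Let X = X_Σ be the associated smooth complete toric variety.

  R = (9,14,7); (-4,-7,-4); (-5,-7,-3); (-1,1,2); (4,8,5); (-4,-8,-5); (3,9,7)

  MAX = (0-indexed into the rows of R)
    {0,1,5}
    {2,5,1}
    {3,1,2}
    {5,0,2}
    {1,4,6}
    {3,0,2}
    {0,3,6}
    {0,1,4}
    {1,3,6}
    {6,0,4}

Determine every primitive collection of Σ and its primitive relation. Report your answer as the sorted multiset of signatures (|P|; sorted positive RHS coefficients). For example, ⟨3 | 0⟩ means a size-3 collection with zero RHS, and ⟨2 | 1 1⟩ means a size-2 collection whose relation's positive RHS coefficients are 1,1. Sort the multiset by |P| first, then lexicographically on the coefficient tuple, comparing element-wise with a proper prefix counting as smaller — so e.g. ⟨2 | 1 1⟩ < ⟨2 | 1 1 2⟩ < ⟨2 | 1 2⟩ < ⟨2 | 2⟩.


The 9 primitive collections of Σ (r=7, n=3):

  • {4,5}:  v_{4} + v_{5} = 0 — sig = ⟨2 | 0⟩
  • {2,4}:  v_{2} + v_{4} = v_{3} — sig = ⟨2 | 1⟩
  • {3,4}:  v_{3} + v_{4} = v_{6} — sig = ⟨2 | 1⟩
  • {3,5}:  v_{3} + v_{5} = v_{2} — sig = ⟨2 | 1⟩
  • {5,6}:  v_{5} + v_{6} = v_{3} — sig = ⟨2 | 1⟩
  • {2,6}:  v_{2} + v_{6} = 2·v_{3} — sig = ⟨2 | 2⟩
  • {0,1,2}:  v_{0} + v_{1} + v_{2} = 0 — sig = ⟨3 | 0⟩
  • {0,1,3}:  v_{0} + v_{1} + v_{3} = v_{4} — sig = ⟨3 | 1⟩
  • {0,1,6}:  v_{0} + v_{1} + v_{6} = 2·v_{4} — sig = ⟨3 | 2⟩

Hence PRS(X_Σ) =
[⟨2 | 0⟩, ⟨2 | 1⟩, ⟨2 | 1⟩, ⟨2 | 1⟩, ⟨2 | 1⟩, ⟨2 | 2⟩, ⟨3 | 0⟩, ⟨3 | 1⟩, ⟨3 | 2⟩]


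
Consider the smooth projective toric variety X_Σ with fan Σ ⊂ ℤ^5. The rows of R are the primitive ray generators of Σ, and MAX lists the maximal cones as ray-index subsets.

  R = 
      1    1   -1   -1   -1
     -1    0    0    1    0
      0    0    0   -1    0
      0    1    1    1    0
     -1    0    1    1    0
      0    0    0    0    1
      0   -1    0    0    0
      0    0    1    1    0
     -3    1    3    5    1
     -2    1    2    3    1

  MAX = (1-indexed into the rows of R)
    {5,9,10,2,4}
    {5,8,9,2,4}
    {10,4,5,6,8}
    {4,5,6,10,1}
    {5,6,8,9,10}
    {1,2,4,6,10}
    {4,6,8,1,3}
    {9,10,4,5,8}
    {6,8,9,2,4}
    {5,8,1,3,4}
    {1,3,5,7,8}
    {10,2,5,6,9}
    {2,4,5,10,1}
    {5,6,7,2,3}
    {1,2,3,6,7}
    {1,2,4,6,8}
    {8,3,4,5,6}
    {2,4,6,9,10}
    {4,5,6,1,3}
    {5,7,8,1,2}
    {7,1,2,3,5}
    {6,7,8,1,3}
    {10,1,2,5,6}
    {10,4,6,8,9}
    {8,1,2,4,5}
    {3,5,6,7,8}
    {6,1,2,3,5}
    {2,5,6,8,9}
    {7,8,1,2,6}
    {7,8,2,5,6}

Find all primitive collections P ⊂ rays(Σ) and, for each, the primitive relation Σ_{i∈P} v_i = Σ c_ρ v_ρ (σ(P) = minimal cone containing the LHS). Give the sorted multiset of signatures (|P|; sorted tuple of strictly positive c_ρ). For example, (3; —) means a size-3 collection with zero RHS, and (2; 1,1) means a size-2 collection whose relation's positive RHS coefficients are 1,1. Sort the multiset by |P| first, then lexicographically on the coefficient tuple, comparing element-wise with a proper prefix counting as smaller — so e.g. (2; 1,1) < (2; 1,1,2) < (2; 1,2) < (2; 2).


14 minimal non-faces of Δ(Σ) (on 10 rays):

  {4,7}:  v_{4} + v_{7} = v_{8} — sig = (2; 1)
  {3,9}:  v_{3} + v_{9} = v_{5} + v_{10} — sig = (2; 1,1)
  {7,10}:  v_{7} + v_{10} = v_{2} + v_{5} + v_{6} + v_{8} — sig = (2; 1,1,1,1)
  {7,9}:  v_{7} + v_{9} = 2·v_{2} + v_{5} + v_{6} + 2·v_{8} — sig = (2; 1,1,2,2)
  {3,10}:  v_{3} + v_{10} = v_{1} + 3·v_{5} + 2·v_{6} — sig = (2; 1,2,3)
  {1,9}:  v_{1} + v_{9} = 2·v_{2} + 2·v_{4} — sig = (2; 2,2)
  {2,3,8}:  v_{2} + v_{3} + v_{8} = v_{5} — sig = (3; 1)
  {2,8,10}:  v_{2} + v_{8} + v_{10} = v_{9} — sig = (3; 1)
  {2,3,4}:  v_{2} + v_{3} + v_{4} = v_{1} + 2·v_{5} + v_{6} — sig = (3; 1,1,2)
  {1,8,10}:  v_{1} + v_{8} + v_{10} = v_{2} + 2·v_{4} — sig = (3; 1,2)
  {1,5,6,7}:  v_{1} + v_{5} + v_{6} + v_{7} = 0 — sig = (4; —)
  {1,5,6,8}:  v_{1} + v_{5} + v_{6} + v_{8} = v_{4} — sig = (4; 1)
  {2,4,5,6}:  v_{2} + v_{4} + v_{5} + v_{6} = v_{10} — sig = (4; 1)
  {4,5,6,9}:  v_{4} + v_{5} + v_{6} + v_{9} = v_{8} + 2·v_{10} — sig = (4; 1,2)

Signatures (|P|; sorted positive RHS coefficients), sorted:
[(2; 1), (2; 1,1), (2; 1,1,1,1), (2; 1,1,2,2), (2; 1,2,3), (2; 2,2), (3; 1), (3; 1), (3; 1,1,2), (3; 1,2), (4; —), (4; 1), (4; 1), (4; 1,2)]
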